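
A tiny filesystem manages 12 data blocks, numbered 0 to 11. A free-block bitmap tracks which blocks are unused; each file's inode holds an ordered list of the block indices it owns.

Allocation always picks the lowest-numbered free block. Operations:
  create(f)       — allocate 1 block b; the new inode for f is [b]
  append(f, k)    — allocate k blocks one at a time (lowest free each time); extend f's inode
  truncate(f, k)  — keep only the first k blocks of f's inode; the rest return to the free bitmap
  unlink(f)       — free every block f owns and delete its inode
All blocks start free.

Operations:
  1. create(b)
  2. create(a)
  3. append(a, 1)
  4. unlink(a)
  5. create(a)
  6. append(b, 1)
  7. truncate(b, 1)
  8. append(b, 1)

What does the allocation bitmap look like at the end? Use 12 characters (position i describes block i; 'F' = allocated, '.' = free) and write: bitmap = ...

bitmap = FFF.........

create(b): bitmap=F........... | b=[0]
create(a): bitmap=FF.......... | a=[1] b=[0]
append(a, 1): bitmap=FFF......... | a=[1, 2] b=[0]
unlink(a): bitmap=F........... | b=[0]
create(a): bitmap=FF.......... | a=[1] b=[0]
append(b, 1): bitmap=FFF......... | a=[1] b=[0, 2]
truncate(b, 1): bitmap=FF.......... | a=[1] b=[0]
append(b, 1): bitmap=FFF......... | a=[1] b=[0, 2]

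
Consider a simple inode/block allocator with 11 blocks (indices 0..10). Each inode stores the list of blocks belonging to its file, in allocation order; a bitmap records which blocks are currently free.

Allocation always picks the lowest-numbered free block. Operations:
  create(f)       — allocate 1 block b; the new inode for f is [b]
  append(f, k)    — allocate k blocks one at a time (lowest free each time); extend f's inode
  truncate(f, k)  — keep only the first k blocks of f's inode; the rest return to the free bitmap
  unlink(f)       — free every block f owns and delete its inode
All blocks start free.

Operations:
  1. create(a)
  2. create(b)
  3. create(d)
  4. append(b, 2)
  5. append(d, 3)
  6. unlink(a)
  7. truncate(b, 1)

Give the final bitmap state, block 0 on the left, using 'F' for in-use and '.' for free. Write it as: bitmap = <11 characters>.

bitmap = .FF..FFF...

[1] create(a) — a=0 (map F..........)
[2] create(b) — a=0 b=1 (map FF.........)
[3] create(d) — a=0 b=1 d=2 (map FFF........)
[4] append(b, 2) — a=0 b=1,3,4 d=2 (map FFFFF......)
[5] append(d, 3) — a=0 b=1,3,4 d=2,5,6,7 (map FFFFFFFF...)
[6] unlink(a) — b=1,3,4 d=2,5,6,7 (map .FFFFFFF...)
[7] truncate(b, 1) — b=1 d=2,5,6,7 (map .FF..FFF...)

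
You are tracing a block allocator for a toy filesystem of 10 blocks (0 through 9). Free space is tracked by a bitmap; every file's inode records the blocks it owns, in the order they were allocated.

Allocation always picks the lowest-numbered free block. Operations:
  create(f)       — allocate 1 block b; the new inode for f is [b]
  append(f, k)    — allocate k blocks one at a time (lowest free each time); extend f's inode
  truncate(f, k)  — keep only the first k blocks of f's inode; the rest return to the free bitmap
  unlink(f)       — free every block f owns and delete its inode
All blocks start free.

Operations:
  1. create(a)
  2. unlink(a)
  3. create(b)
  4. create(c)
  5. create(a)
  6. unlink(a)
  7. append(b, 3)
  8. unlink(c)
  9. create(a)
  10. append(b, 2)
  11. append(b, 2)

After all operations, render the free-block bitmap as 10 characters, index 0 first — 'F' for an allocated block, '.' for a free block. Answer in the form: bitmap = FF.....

[1] create(a) — a=0 (map F.........)
[2] unlink(a) —  (map ..........)
[3] create(b) — b=0 (map F.........)
[4] create(c) — b=0 c=1 (map FF........)
[5] create(a) — a=2 b=0 c=1 (map FFF.......)
[6] unlink(a) — b=0 c=1 (map FF........)
[7] append(b, 3) — b=0,2,3,4 c=1 (map FFFFF.....)
[8] unlink(c) — b=0,2,3,4 (map F.FFF.....)
[9] create(a) — a=1 b=0,2,3,4 (map FFFFF.....)
[10] append(b, 2) — a=1 b=0,2,3,4,5,6 (map FFFFFFF...)
[11] append(b, 2) — a=1 b=0,2,3,4,5,6,7,8 (map FFFFFFFFF.)

bitmap = FFFFFFFFF.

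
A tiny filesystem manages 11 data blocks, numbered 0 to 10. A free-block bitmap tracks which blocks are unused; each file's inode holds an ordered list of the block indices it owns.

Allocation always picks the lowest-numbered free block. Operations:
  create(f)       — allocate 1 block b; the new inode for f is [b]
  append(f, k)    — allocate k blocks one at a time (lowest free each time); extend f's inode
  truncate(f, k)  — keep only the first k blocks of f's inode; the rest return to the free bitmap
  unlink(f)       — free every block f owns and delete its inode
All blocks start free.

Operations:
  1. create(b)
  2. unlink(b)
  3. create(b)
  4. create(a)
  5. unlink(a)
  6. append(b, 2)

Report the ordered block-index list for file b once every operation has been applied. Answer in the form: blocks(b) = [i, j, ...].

blocks(b) = [0, 1, 2]

create(b): bitmap=F.......... | b=[0]
unlink(b): bitmap=........... | 
create(b): bitmap=F.......... | b=[0]
create(a): bitmap=FF......... | a=[1] b=[0]
unlink(a): bitmap=F.......... | b=[0]
append(b, 2): bitmap=FFF........ | b=[0, 1, 2]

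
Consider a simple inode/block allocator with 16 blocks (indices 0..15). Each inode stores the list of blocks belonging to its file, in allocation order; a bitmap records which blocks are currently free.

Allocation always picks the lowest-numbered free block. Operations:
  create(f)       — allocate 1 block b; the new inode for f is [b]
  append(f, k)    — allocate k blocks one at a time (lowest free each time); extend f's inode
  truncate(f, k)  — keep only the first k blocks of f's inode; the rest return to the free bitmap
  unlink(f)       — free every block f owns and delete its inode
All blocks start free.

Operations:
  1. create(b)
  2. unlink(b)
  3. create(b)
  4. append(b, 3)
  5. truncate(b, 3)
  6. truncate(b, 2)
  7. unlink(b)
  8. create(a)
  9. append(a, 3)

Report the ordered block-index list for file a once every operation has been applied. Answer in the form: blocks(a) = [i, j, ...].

create(b): bitmap=F............... | b=[0]
unlink(b): bitmap=................ | 
create(b): bitmap=F............... | b=[0]
append(b, 3): bitmap=FFFF............ | b=[0, 1, 2, 3]
truncate(b, 3): bitmap=FFF............. | b=[0, 1, 2]
truncate(b, 2): bitmap=FF.............. | b=[0, 1]
unlink(b): bitmap=................ | 
create(a): bitmap=F............... | a=[0]
append(a, 3): bitmap=FFFF............ | a=[0, 1, 2, 3]

blocks(a) = [0, 1, 2, 3]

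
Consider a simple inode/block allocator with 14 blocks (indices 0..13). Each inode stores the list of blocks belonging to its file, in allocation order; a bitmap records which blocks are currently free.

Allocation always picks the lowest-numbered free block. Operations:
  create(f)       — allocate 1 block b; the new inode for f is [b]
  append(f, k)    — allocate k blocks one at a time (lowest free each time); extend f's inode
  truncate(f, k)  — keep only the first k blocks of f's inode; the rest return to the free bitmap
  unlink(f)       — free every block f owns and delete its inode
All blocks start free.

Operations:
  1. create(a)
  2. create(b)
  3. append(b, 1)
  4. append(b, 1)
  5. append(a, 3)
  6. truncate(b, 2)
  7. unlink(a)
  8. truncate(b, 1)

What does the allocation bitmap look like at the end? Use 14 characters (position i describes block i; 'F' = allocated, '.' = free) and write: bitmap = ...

bitmap = .F............

[1] create(a) — a=0 (map F.............)
[2] create(b) — a=0 b=1 (map FF............)
[3] append(b, 1) — a=0 b=1,2 (map FFF...........)
[4] append(b, 1) — a=0 b=1,2,3 (map FFFF..........)
[5] append(a, 3) — a=0,4,5,6 b=1,2,3 (map FFFFFFF.......)
[6] truncate(b, 2) — a=0,4,5,6 b=1,2 (map FFF.FFF.......)
[7] unlink(a) — b=1,2 (map .FF...........)
[8] truncate(b, 1) — b=1 (map .F............)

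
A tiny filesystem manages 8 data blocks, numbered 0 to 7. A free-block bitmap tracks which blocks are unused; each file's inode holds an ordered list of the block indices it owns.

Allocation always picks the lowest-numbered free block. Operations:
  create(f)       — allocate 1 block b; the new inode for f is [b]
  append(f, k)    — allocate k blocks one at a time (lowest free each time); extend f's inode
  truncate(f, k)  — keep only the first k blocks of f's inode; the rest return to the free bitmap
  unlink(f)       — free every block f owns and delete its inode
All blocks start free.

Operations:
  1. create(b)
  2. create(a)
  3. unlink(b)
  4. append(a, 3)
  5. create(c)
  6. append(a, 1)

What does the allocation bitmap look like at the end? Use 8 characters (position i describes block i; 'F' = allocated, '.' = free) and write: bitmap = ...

bitmap = FFFFFF..

after create(b) → b:[0]  free=[F.......]
after create(a) → a:[1], b:[0]  free=[FF......]
after unlink(b) → a:[1]  free=[.F......]
after append(a, 3) → a:[1, 0, 2, 3]  free=[FFFF....]
after create(c) → a:[1, 0, 2, 3], c:[4]  free=[FFFFF...]
after append(a, 1) → a:[1, 0, 2, 3, 5], c:[4]  free=[FFFFFF..]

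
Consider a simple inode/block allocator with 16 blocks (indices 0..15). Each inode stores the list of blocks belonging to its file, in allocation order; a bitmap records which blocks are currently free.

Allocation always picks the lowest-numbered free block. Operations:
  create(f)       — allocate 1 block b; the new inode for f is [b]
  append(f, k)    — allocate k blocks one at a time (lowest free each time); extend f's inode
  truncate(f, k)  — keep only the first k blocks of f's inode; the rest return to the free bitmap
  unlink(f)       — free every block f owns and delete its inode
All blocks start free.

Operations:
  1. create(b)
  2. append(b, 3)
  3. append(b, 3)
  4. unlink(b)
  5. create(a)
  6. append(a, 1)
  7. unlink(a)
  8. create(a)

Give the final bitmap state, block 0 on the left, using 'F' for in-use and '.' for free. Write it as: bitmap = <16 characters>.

  1. create(b)  ⇒  F...............  {b→[0]}
  2. append(b, 3)  ⇒  FFFF............  {b→[0, 1, 2, 3]}
  3. append(b, 3)  ⇒  FFFFFFF.........  {b→[0, 1, 2, 3, 4, 5, 6]}
  4. unlink(b)  ⇒  ................  {}
  5. create(a)  ⇒  F...............  {a→[0]}
  6. append(a, 1)  ⇒  FF..............  {a→[0, 1]}
  7. unlink(a)  ⇒  ................  {}
  8. create(a)  ⇒  F...............  {a→[0]}

bitmap = F...............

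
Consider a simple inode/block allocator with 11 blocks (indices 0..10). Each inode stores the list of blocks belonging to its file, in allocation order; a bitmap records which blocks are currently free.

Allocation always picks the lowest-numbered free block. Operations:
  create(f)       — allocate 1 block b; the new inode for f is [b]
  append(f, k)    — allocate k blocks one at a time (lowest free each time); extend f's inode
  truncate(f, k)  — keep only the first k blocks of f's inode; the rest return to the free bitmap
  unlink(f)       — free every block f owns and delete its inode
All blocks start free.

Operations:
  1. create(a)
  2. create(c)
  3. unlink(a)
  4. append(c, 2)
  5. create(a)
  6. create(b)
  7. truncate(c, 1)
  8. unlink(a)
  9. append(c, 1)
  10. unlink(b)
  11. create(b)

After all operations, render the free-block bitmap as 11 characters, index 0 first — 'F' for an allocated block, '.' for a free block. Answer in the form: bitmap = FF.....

bitmap = FFF........

[1] create(a) — a=0 (map F..........)
[2] create(c) — a=0 c=1 (map FF.........)
[3] unlink(a) — c=1 (map .F.........)
[4] append(c, 2) — c=1,0,2 (map FFF........)
[5] create(a) — a=3 c=1,0,2 (map FFFF.......)
[6] create(b) — a=3 b=4 c=1,0,2 (map FFFFF......)
[7] truncate(c, 1) — a=3 b=4 c=1 (map .F.FF......)
[8] unlink(a) — b=4 c=1 (map .F..F......)
[9] append(c, 1) — b=4 c=1,0 (map FF..F......)
[10] unlink(b) — c=1,0 (map FF.........)
[11] create(b) — b=2 c=1,0 (map FFF........)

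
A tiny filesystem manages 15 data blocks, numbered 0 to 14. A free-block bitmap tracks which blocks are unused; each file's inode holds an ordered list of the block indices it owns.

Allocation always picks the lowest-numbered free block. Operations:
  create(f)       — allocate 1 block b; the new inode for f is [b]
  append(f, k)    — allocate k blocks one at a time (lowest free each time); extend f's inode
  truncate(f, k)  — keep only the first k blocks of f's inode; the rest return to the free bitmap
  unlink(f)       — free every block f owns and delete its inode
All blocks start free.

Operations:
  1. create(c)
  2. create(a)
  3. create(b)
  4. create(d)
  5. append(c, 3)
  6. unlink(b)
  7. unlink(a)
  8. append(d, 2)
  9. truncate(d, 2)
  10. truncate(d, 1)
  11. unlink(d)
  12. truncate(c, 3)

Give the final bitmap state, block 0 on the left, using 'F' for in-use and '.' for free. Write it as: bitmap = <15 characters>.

bitmap = F...FF.........

[1] create(c) — c=0 (map F..............)
[2] create(a) — a=1 c=0 (map FF.............)
[3] create(b) — a=1 b=2 c=0 (map FFF............)
[4] create(d) — a=1 b=2 c=0 d=3 (map FFFF...........)
[5] append(c, 3) — a=1 b=2 c=0,4,5,6 d=3 (map FFFFFFF........)
[6] unlink(b) — a=1 c=0,4,5,6 d=3 (map FF.FFFF........)
[7] unlink(a) — c=0,4,5,6 d=3 (map F..FFFF........)
[8] append(d, 2) — c=0,4,5,6 d=3,1,2 (map FFFFFFF........)
[9] truncate(d, 2) — c=0,4,5,6 d=3,1 (map FF.FFFF........)
[10] truncate(d, 1) — c=0,4,5,6 d=3 (map F..FFFF........)
[11] unlink(d) — c=0,4,5,6 (map F...FFF........)
[12] truncate(c, 3) — c=0,4,5 (map F...FF.........)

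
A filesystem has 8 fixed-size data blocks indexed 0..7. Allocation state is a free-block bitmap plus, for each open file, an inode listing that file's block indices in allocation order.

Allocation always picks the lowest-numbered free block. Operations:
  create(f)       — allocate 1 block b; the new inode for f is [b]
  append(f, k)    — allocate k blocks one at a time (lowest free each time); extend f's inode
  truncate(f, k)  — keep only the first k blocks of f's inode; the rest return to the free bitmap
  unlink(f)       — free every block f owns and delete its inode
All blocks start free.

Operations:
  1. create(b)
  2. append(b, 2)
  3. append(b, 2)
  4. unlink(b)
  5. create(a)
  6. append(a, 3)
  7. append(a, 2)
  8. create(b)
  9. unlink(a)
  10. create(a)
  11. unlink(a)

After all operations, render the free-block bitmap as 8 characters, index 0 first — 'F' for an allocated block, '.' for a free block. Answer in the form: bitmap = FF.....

create(b): bitmap=F....... | b=[0]
append(b, 2): bitmap=FFF..... | b=[0, 1, 2]
append(b, 2): bitmap=FFFFF... | b=[0, 1, 2, 3, 4]
unlink(b): bitmap=........ | 
create(a): bitmap=F....... | a=[0]
append(a, 3): bitmap=FFFF.... | a=[0, 1, 2, 3]
append(a, 2): bitmap=FFFFFF.. | a=[0, 1, 2, 3, 4, 5]
create(b): bitmap=FFFFFFF. | a=[0, 1, 2, 3, 4, 5] b=[6]
unlink(a): bitmap=......F. | b=[6]
create(a): bitmap=F.....F. | a=[0] b=[6]
unlink(a): bitmap=......F. | b=[6]

bitmap = ......F.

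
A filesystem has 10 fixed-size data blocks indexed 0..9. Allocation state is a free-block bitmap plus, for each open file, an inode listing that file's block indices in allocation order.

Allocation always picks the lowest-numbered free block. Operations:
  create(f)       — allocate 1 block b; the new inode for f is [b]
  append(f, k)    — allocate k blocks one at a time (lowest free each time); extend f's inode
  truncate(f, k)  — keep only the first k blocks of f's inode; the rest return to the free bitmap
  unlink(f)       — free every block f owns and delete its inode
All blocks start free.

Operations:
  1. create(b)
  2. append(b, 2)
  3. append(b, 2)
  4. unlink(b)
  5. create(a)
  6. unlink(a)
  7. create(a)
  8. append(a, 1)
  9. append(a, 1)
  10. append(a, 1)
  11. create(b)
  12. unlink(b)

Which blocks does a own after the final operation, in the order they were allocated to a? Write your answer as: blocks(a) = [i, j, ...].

create(b): bitmap=F......... | b=[0]
append(b, 2): bitmap=FFF....... | b=[0, 1, 2]
append(b, 2): bitmap=FFFFF..... | b=[0, 1, 2, 3, 4]
unlink(b): bitmap=.......... | 
create(a): bitmap=F......... | a=[0]
unlink(a): bitmap=.......... | 
create(a): bitmap=F......... | a=[0]
append(a, 1): bitmap=FF........ | a=[0, 1]
append(a, 1): bitmap=FFF....... | a=[0, 1, 2]
append(a, 1): bitmap=FFFF...... | a=[0, 1, 2, 3]
create(b): bitmap=FFFFF..... | a=[0, 1, 2, 3] b=[4]
unlink(b): bitmap=FFFF...... | a=[0, 1, 2, 3]

blocks(a) = [0, 1, 2, 3]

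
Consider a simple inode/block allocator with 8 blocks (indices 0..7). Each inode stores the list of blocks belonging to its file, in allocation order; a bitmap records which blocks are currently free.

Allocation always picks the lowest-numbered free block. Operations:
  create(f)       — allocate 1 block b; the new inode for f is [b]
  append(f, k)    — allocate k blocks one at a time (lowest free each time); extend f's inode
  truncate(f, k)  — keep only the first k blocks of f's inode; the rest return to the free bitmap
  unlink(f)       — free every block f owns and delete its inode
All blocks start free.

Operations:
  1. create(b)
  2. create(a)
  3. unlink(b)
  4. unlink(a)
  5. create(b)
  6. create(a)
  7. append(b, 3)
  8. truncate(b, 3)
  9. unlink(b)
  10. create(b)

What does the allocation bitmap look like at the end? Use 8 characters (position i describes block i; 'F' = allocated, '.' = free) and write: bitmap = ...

bitmap = FF......

create(b): bitmap=F....... | b=[0]
create(a): bitmap=FF...... | a=[1] b=[0]
unlink(b): bitmap=.F...... | a=[1]
unlink(a): bitmap=........ | 
create(b): bitmap=F....... | b=[0]
create(a): bitmap=FF...... | a=[1] b=[0]
append(b, 3): bitmap=FFFFF... | a=[1] b=[0, 2, 3, 4]
truncate(b, 3): bitmap=FFFF.... | a=[1] b=[0, 2, 3]
unlink(b): bitmap=.F...... | a=[1]
create(b): bitmap=FF...... | a=[1] b=[0]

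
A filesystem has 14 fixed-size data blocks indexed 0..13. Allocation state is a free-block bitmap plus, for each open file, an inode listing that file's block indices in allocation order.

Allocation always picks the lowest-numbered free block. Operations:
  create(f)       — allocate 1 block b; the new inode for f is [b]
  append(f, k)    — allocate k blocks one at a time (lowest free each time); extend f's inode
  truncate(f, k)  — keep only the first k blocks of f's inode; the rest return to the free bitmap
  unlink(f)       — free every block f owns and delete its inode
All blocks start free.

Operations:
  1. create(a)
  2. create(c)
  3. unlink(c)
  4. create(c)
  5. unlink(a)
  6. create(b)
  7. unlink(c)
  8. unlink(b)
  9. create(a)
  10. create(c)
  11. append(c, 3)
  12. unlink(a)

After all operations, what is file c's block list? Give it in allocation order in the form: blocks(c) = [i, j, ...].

blocks(c) = [1, 2, 3, 4]

create(a): bitmap=F............. | a=[0]
create(c): bitmap=FF............ | a=[0] c=[1]
unlink(c): bitmap=F............. | a=[0]
create(c): bitmap=FF............ | a=[0] c=[1]
unlink(a): bitmap=.F............ | c=[1]
create(b): bitmap=FF............ | b=[0] c=[1]
unlink(c): bitmap=F............. | b=[0]
unlink(b): bitmap=.............. | 
create(a): bitmap=F............. | a=[0]
create(c): bitmap=FF............ | a=[0] c=[1]
append(c, 3): bitmap=FFFFF......... | a=[0] c=[1, 2, 3, 4]
unlink(a): bitmap=.FFFF......... | c=[1, 2, 3, 4]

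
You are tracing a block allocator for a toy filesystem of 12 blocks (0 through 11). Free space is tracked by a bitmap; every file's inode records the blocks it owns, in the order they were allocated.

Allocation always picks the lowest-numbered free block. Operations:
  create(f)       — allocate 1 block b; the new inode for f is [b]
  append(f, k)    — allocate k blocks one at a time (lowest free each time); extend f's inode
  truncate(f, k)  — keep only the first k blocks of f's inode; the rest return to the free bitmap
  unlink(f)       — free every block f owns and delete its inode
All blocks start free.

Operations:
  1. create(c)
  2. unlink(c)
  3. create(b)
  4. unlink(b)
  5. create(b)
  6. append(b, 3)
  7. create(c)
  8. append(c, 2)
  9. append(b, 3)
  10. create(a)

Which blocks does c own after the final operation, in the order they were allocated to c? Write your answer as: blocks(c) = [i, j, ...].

blocks(c) = [4, 5, 6]

  1. create(c)  ⇒  F...........  {c→[0]}
  2. unlink(c)  ⇒  ............  {}
  3. create(b)  ⇒  F...........  {b→[0]}
  4. unlink(b)  ⇒  ............  {}
  5. create(b)  ⇒  F...........  {b→[0]}
  6. append(b, 3)  ⇒  FFFF........  {b→[0, 1, 2, 3]}
  7. create(c)  ⇒  FFFFF.......  {b→[0, 1, 2, 3]; c→[4]}
  8. append(c, 2)  ⇒  FFFFFFF.....  {b→[0, 1, 2, 3]; c→[4, 5, 6]}
  9. append(b, 3)  ⇒  FFFFFFFFFF..  {b→[0, 1, 2, 3, 7, 8, 9]; c→[4, 5, 6]}
  10. create(a)  ⇒  FFFFFFFFFFF.  {a→[10]; b→[0, 1, 2, 3, 7, 8, 9]; c→[4, 5, 6]}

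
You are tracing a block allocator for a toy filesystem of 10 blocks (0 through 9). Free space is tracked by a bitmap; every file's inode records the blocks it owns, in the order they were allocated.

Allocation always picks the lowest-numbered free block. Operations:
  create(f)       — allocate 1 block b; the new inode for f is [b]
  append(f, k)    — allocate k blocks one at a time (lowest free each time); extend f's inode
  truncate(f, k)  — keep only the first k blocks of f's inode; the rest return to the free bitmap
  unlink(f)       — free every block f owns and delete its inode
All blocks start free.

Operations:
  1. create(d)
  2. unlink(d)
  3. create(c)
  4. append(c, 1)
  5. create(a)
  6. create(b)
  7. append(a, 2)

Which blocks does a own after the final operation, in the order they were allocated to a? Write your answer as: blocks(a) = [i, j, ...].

blocks(a) = [2, 4, 5]

  1. create(d)  ⇒  F.........  {d→[0]}
  2. unlink(d)  ⇒  ..........  {}
  3. create(c)  ⇒  F.........  {c→[0]}
  4. append(c, 1)  ⇒  FF........  {c→[0, 1]}
  5. create(a)  ⇒  FFF.......  {a→[2]; c→[0, 1]}
  6. create(b)  ⇒  FFFF......  {a→[2]; b→[3]; c→[0, 1]}
  7. append(a, 2)  ⇒  FFFFFF....  {a→[2, 4, 5]; b→[3]; c→[0, 1]}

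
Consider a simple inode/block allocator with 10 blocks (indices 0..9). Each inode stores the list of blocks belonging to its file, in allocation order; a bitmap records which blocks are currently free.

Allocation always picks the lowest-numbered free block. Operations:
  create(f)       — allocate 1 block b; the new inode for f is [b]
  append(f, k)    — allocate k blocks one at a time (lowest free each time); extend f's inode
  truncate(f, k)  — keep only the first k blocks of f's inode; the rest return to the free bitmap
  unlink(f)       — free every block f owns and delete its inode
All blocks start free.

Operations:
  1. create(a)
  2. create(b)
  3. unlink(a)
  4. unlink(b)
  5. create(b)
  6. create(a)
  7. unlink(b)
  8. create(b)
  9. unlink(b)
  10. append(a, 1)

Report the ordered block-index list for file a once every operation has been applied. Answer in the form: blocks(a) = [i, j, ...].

blocks(a) = [1, 0]

create(a): bitmap=F......... | a=[0]
create(b): bitmap=FF........ | a=[0] b=[1]
unlink(a): bitmap=.F........ | b=[1]
unlink(b): bitmap=.......... | 
create(b): bitmap=F......... | b=[0]
create(a): bitmap=FF........ | a=[1] b=[0]
unlink(b): bitmap=.F........ | a=[1]
create(b): bitmap=FF........ | a=[1] b=[0]
unlink(b): bitmap=.F........ | a=[1]
append(a, 1): bitmap=FF........ | a=[1, 0]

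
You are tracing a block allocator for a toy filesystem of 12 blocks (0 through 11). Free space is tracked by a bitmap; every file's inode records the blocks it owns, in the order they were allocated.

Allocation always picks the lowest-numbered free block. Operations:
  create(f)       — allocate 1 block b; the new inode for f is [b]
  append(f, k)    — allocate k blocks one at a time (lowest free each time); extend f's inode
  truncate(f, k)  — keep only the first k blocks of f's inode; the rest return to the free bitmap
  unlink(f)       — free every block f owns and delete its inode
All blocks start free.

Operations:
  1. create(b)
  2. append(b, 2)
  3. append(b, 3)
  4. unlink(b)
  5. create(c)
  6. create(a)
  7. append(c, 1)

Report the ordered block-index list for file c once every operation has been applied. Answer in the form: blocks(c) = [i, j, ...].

blocks(c) = [0, 2]

create(b): bitmap=F........... | b=[0]
append(b, 2): bitmap=FFF......... | b=[0, 1, 2]
append(b, 3): bitmap=FFFFFF...... | b=[0, 1, 2, 3, 4, 5]
unlink(b): bitmap=............ | 
create(c): bitmap=F........... | c=[0]
create(a): bitmap=FF.......... | a=[1] c=[0]
append(c, 1): bitmap=FFF......... | a=[1] c=[0, 2]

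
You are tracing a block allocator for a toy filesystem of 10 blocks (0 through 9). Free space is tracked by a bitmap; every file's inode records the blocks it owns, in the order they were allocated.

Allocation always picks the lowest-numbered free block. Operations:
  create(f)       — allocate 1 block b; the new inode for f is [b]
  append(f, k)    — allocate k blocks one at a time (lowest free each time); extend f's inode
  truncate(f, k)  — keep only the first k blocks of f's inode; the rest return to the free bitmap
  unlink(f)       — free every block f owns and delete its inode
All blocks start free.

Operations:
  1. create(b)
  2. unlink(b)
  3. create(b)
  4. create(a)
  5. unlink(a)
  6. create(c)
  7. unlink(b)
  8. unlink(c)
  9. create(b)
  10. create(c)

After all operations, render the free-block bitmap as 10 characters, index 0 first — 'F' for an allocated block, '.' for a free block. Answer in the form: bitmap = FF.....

after create(b) → b:[0]  free=[F.........]
after unlink(b) →   free=[..........]
after create(b) → b:[0]  free=[F.........]
after create(a) → a:[1], b:[0]  free=[FF........]
after unlink(a) → b:[0]  free=[F.........]
after create(c) → b:[0], c:[1]  free=[FF........]
after unlink(b) → c:[1]  free=[.F........]
after unlink(c) →   free=[..........]
after create(b) → b:[0]  free=[F.........]
after create(c) → b:[0], c:[1]  free=[FF........]

bitmap = FF........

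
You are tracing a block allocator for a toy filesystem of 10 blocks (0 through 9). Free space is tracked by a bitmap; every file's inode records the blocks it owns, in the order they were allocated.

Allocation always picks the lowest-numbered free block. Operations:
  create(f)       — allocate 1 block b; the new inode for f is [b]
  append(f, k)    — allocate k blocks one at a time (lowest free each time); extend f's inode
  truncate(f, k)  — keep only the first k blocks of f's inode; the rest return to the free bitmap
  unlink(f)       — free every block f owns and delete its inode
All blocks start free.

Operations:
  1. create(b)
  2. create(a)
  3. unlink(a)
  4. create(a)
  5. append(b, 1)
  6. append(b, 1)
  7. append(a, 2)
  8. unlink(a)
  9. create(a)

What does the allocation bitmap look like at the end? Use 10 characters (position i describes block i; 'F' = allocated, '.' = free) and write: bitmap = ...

bitmap = FFFF......

after create(b) → b:[0]  free=[F.........]
after create(a) → a:[1], b:[0]  free=[FF........]
after unlink(a) → b:[0]  free=[F.........]
after create(a) → a:[1], b:[0]  free=[FF........]
after append(b, 1) → a:[1], b:[0, 2]  free=[FFF.......]
after append(b, 1) → a:[1], b:[0, 2, 3]  free=[FFFF......]
after append(a, 2) → a:[1, 4, 5], b:[0, 2, 3]  free=[FFFFFF....]
after unlink(a) → b:[0, 2, 3]  free=[F.FF......]
after create(a) → a:[1], b:[0, 2, 3]  free=[FFFF......]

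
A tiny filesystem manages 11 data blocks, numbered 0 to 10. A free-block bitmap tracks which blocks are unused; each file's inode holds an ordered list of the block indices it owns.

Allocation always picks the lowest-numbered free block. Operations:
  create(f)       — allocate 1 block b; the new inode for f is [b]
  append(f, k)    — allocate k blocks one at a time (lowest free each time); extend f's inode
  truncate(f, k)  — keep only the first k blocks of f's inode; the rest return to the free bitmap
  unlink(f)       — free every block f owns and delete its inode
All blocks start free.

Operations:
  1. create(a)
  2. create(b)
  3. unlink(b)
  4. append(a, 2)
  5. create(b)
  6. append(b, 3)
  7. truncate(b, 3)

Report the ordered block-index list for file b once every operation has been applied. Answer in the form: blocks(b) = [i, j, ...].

  1. create(a)  ⇒  F..........  {a→[0]}
  2. create(b)  ⇒  FF.........  {a→[0]; b→[1]}
  3. unlink(b)  ⇒  F..........  {a→[0]}
  4. append(a, 2)  ⇒  FFF........  {a→[0, 1, 2]}
  5. create(b)  ⇒  FFFF.......  {a→[0, 1, 2]; b→[3]}
  6. append(b, 3)  ⇒  FFFFFFF....  {a→[0, 1, 2]; b→[3, 4, 5, 6]}
  7. truncate(b, 3)  ⇒  FFFFFF.....  {a→[0, 1, 2]; b→[3, 4, 5]}

blocks(b) = [3, 4, 5]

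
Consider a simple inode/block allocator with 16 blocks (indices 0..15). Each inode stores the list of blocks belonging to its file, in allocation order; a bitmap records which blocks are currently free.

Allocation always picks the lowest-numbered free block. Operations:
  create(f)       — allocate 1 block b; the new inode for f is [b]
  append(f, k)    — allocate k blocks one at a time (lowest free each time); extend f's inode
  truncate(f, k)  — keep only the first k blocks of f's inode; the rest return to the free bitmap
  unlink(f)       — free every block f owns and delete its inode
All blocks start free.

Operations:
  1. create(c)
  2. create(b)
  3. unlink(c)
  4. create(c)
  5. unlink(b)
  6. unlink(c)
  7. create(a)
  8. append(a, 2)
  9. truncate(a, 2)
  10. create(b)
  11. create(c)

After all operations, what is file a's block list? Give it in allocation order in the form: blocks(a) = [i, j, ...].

[1] create(c) — c=0 (map F...............)
[2] create(b) — b=1 c=0 (map FF..............)
[3] unlink(c) — b=1 (map .F..............)
[4] create(c) — b=1 c=0 (map FF..............)
[5] unlink(b) — c=0 (map F...............)
[6] unlink(c) —  (map ................)
[7] create(a) — a=0 (map F...............)
[8] append(a, 2) — a=0,1,2 (map FFF.............)
[9] truncate(a, 2) — a=0,1 (map FF..............)
[10] create(b) — a=0,1 b=2 (map FFF.............)
[11] create(c) — a=0,1 b=2 c=3 (map FFFF............)

blocks(a) = [0, 1]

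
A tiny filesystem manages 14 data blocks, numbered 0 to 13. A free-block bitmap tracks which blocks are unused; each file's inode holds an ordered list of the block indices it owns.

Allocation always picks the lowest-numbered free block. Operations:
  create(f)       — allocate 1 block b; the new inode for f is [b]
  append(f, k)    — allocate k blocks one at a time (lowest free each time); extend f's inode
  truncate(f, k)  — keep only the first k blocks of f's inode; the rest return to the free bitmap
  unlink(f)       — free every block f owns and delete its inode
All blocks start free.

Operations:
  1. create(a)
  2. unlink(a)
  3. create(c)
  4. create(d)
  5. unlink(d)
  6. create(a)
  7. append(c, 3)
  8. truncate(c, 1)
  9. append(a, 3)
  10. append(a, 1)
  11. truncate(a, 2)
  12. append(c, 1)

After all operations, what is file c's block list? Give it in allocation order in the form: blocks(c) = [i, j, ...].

blocks(c) = [0, 3]

after create(a) → a:[0]  free=[F.............]
after unlink(a) →   free=[..............]
after create(c) → c:[0]  free=[F.............]
after create(d) → c:[0], d:[1]  free=[FF............]
after unlink(d) → c:[0]  free=[F.............]
after create(a) → a:[1], c:[0]  free=[FF............]
after append(c, 3) → a:[1], c:[0, 2, 3, 4]  free=[FFFFF.........]
after truncate(c, 1) → a:[1], c:[0]  free=[FF............]
after append(a, 3) → a:[1, 2, 3, 4], c:[0]  free=[FFFFF.........]
after append(a, 1) → a:[1, 2, 3, 4, 5], c:[0]  free=[FFFFFF........]
after truncate(a, 2) → a:[1, 2], c:[0]  free=[FFF...........]
after append(c, 1) → a:[1, 2], c:[0, 3]  free=[FFFF..........]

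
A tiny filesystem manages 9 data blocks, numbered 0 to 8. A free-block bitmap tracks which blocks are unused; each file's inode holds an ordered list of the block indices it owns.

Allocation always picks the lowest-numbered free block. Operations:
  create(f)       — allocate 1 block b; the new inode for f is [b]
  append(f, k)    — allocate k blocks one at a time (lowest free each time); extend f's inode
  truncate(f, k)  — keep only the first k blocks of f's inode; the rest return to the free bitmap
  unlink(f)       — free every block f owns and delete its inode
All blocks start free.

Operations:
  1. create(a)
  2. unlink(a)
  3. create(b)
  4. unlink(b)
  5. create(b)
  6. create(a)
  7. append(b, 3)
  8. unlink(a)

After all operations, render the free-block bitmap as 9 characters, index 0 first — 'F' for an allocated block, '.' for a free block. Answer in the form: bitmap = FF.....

  1. create(a)  ⇒  F........  {a→[0]}
  2. unlink(a)  ⇒  .........  {}
  3. create(b)  ⇒  F........  {b→[0]}
  4. unlink(b)  ⇒  .........  {}
  5. create(b)  ⇒  F........  {b→[0]}
  6. create(a)  ⇒  FF.......  {a→[1]; b→[0]}
  7. append(b, 3)  ⇒  FFFFF....  {a→[1]; b→[0, 2, 3, 4]}
  8. unlink(a)  ⇒  F.FFF....  {b→[0, 2, 3, 4]}

bitmap = F.FFF....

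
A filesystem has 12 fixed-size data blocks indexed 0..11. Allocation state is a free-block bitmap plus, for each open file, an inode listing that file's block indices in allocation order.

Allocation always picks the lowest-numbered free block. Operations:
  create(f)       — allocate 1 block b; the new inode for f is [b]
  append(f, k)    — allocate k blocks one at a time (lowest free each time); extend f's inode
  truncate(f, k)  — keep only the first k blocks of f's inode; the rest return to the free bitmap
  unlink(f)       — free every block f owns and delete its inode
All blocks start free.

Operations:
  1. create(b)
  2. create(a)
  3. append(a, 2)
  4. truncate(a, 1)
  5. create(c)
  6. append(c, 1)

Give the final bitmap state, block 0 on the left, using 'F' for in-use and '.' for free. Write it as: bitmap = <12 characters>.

  1. create(b)  ⇒  F...........  {b→[0]}
  2. create(a)  ⇒  FF..........  {a→[1]; b→[0]}
  3. append(a, 2)  ⇒  FFFF........  {a→[1, 2, 3]; b→[0]}
  4. truncate(a, 1)  ⇒  FF..........  {a→[1]; b→[0]}
  5. create(c)  ⇒  FFF.........  {a→[1]; b→[0]; c→[2]}
  6. append(c, 1)  ⇒  FFFF........  {a→[1]; b→[0]; c→[2, 3]}

bitmap = FFFF........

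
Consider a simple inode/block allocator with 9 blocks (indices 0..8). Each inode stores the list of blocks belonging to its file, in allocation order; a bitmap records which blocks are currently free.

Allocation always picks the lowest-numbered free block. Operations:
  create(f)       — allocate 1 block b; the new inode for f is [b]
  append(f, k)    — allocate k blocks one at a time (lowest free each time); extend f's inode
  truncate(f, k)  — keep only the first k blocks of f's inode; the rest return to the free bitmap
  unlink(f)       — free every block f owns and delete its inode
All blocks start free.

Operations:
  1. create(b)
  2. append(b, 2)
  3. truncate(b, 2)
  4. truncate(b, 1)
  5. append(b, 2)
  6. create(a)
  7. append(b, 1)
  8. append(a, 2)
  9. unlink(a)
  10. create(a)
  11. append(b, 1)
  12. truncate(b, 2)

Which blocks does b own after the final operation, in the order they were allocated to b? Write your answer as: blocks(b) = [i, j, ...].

[1] create(b) — b=0 (map F........)
[2] append(b, 2) — b=0,1,2 (map FFF......)
[3] truncate(b, 2) — b=0,1 (map FF.......)
[4] truncate(b, 1) — b=0 (map F........)
[5] append(b, 2) — b=0,1,2 (map FFF......)
[6] create(a) — a=3 b=0,1,2 (map FFFF.....)
[7] append(b, 1) — a=3 b=0,1,2,4 (map FFFFF....)
[8] append(a, 2) — a=3,5,6 b=0,1,2,4 (map FFFFFFF..)
[9] unlink(a) — b=0,1,2,4 (map FFF.F....)
[10] create(a) — a=3 b=0,1,2,4 (map FFFFF....)
[11] append(b, 1) — a=3 b=0,1,2,4,5 (map FFFFFF...)
[12] truncate(b, 2) — a=3 b=0,1 (map FF.F.....)

blocks(b) = [0, 1]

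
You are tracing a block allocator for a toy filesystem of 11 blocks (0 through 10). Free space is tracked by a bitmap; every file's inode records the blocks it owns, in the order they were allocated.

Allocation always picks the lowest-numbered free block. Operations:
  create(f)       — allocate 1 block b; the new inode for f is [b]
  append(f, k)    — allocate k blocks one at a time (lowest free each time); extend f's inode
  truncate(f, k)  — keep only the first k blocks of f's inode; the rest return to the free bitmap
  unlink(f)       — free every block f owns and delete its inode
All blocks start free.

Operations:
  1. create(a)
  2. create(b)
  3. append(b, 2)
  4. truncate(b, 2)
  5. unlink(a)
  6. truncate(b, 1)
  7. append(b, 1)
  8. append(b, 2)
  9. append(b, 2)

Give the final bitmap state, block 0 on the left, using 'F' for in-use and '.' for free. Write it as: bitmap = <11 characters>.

after create(a) → a:[0]  free=[F..........]
after create(b) → a:[0], b:[1]  free=[FF.........]
after append(b, 2) → a:[0], b:[1, 2, 3]  free=[FFFF.......]
after truncate(b, 2) → a:[0], b:[1, 2]  free=[FFF........]
after unlink(a) → b:[1, 2]  free=[.FF........]
after truncate(b, 1) → b:[1]  free=[.F.........]
after append(b, 1) → b:[1, 0]  free=[FF.........]
after append(b, 2) → b:[1, 0, 2, 3]  free=[FFFF.......]
after append(b, 2) → b:[1, 0, 2, 3, 4, 5]  free=[FFFFFF.....]

bitmap = FFFFFF.....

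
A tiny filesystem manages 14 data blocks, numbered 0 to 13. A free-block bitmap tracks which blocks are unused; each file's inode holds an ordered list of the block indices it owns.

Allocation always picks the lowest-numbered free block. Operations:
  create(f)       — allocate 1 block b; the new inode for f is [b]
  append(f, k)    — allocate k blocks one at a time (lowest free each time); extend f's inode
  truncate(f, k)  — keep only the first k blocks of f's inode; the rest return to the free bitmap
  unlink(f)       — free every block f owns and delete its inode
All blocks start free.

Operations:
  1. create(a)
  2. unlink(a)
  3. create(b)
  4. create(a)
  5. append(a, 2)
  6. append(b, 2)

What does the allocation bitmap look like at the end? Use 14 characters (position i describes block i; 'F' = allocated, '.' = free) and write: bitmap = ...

create(a): bitmap=F............. | a=[0]
unlink(a): bitmap=.............. | 
create(b): bitmap=F............. | b=[0]
create(a): bitmap=FF............ | a=[1] b=[0]
append(a, 2): bitmap=FFFF.......... | a=[1, 2, 3] b=[0]
append(b, 2): bitmap=FFFFFF........ | a=[1, 2, 3] b=[0, 4, 5]

bitmap = FFFFFF........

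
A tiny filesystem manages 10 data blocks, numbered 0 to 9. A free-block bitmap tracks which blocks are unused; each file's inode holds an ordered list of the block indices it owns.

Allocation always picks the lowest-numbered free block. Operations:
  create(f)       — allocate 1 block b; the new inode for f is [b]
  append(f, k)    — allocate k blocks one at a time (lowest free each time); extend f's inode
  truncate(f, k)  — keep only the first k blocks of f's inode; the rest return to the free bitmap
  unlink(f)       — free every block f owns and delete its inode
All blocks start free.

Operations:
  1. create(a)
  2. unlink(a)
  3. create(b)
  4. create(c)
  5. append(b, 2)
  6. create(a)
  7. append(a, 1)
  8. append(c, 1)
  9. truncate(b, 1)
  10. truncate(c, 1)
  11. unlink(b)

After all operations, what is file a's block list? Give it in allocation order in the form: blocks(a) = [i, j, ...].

  1. create(a)  ⇒  F.........  {a→[0]}
  2. unlink(a)  ⇒  ..........  {}
  3. create(b)  ⇒  F.........  {b→[0]}
  4. create(c)  ⇒  FF........  {b→[0]; c→[1]}
  5. append(b, 2)  ⇒  FFFF......  {b→[0, 2, 3]; c→[1]}
  6. create(a)  ⇒  FFFFF.....  {a→[4]; b→[0, 2, 3]; c→[1]}
  7. append(a, 1)  ⇒  FFFFFF....  {a→[4, 5]; b→[0, 2, 3]; c→[1]}
  8. append(c, 1)  ⇒  FFFFFFF...  {a→[4, 5]; b→[0, 2, 3]; c→[1, 6]}
  9. truncate(b, 1)  ⇒  FF..FFF...  {a→[4, 5]; b→[0]; c→[1, 6]}
  10. truncate(c, 1)  ⇒  FF..FF....  {a→[4, 5]; b→[0]; c→[1]}
  11. unlink(b)  ⇒  .F..FF....  {a→[4, 5]; c→[1]}

blocks(a) = [4, 5]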